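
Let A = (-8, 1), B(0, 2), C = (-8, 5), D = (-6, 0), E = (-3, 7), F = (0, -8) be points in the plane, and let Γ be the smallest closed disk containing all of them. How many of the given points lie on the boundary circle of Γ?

3

By Welzl's lemma the MEC is supported by two points (diametrically opposite) or three points (on a circumcircle).
The minimum enclosing circle is determined by three boundary points: C, E, F.
Their circumcentre is (-151/54, -41/54) with r² = 87841/1458.
The farthest remaining point A is at distance² 43993/1458 ≤ 87841/1458.
The points at distance exactly r from the centre are C, E, F — 3 points.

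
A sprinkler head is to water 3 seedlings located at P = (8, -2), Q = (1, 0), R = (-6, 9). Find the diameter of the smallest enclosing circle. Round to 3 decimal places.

17.804

Side lengths²: PQ² = 53, PR² = 317, QR² = 130.
Since PR² = 317 ≥ 130 + 53 = 183, the angle opposite PR is not acute, so the smallest enclosing circle has PR as diameter.
Centre = midpoint of PR = (1, 3.5), r² = 317/4 = 79.25.
Diameter = 2r = 2√(79.25) ≈ 17.804.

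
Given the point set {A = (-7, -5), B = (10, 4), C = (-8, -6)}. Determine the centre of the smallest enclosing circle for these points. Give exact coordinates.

Side lengths²: AB² = 370, AC² = 2, BC² = 424.
Since BC² = 424 ≥ 370 + 2 = 372, the angle opposite BC is not acute, so the smallest enclosing circle has BC as diameter.
Centre = midpoint of BC = (1, -1), r² = 424/4 = 106.
Centre = (1, -1).

(1, -1)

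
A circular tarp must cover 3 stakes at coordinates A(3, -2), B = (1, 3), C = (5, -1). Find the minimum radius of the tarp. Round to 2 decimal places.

Side lengths²: AB² = 29, AC² = 5, BC² = 32.
Since BC² = 32 < 29 + 5 = 34, the triangle is acute, so the smallest enclosing circle is the circumcircle.
Circumcentre = (17/6, 5/6), r² = 145/18.
r = √(145/18) ≈ 2.84.

2.84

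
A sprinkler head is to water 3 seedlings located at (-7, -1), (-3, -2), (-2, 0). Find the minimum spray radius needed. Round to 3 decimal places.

Call the three points A, B, C in the order given.
Side lengths²: AB² = 17, AC² = 26, BC² = 5.
Since AC² = 26 ≥ 17 + 5 = 22, the angle opposite AC is not acute, so the smallest enclosing circle has AC as diameter.
Centre = midpoint of AC = (-4.5, -0.5), r² = 26/4 = 6.5.
r = √(6.5) ≈ 2.550.

2.550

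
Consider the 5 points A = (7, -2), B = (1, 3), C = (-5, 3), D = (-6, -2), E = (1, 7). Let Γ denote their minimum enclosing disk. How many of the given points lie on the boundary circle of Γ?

3

By Welzl's lemma the MEC is supported by two points (diametrically opposite) or three points (on a circumcircle).
The minimum enclosing circle is determined by three boundary points: A, D, E.
Their circumcentre is (0.5, 1/6) with r² = 845/18.
The farthest remaining point C is at distance² 689/18 ≤ 845/18.
The points at distance exactly r from the centre are A, D, E — 3 points.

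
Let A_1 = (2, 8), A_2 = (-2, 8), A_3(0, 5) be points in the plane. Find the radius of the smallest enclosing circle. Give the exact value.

13/6

Side lengths²: A_1A_2² = 16, A_1A_3² = 13, A_2A_3² = 13.
Since A_1A_2² = 16 < 13 + 13 = 26, the triangle is acute, so the smallest enclosing circle is the circumcircle.
Circumcentre = (0, 43/6), r² = 169/36.
r = √(169/36) = 13/6.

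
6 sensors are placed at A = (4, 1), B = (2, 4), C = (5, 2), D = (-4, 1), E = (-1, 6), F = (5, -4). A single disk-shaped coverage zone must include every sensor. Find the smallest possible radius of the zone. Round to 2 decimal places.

5.83

The minimum enclosing circle of a finite set is fixed by two of the points (as a diameter) or three (as a circumcircle).
The minimum enclosing circle is determined by three boundary points: D, E, F.
Their circumcentre is (11/6, 0.9) with r² = 15317/450.
The farthest remaining point C is at distance² 5057/450 ≤ 15317/450.
r = √(15317/450) ≈ 5.83.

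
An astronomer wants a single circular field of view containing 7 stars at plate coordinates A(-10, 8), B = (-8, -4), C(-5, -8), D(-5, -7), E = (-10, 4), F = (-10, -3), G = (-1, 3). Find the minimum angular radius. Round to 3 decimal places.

8.382

By Welzl's lemma the MEC is supported by two points (diametrically opposite) or three points (on a circumcircle).
The farthest pair is A–C with squared distance 281. The circle on this segment as diameter has centre (-7.5, 0) and r² = 281/4 = 70.25.
Check B: distance² to centre = 16.25 ≤ 70.25, so it lies inside.
All remaining points lie in this disk, and no smaller disk contains both endpoints, so this is the minimum enclosing circle.
r = √(70.25) ≈ 8.382.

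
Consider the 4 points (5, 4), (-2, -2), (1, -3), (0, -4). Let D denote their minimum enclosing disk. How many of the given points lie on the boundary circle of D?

3

By Welzl's lemma the MEC is supported by two points (diametrically opposite) or three points (on a circumcircle).
The minimum enclosing circle is determined by three boundary points: (5, 4), (-2, -2), (0, -4).
Their circumcentre is (57/26, 5/26) with r² = 7565/338.
The farthest remaining point (1, -3) is at distance² 3925/338 ≤ 7565/338.
The points at distance exactly r from the centre are (5, 4), (-2, -2), (0, -4) — 3 points.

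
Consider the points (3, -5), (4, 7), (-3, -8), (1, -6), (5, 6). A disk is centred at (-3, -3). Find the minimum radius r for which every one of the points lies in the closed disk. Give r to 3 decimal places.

The required radius is the distance from (-3, -3) to the farthest point.
Squared distances: 40, 149, 25, 25, 145.
Maximum is 149, attained at (4, 7).
r = √149 ≈ 12.207.

12.207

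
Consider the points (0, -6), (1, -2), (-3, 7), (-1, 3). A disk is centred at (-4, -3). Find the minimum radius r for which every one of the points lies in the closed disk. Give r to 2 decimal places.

The required radius is the distance from (-4, -3) to the farthest point.
Squared distances: 25, 26, 101, 45.
Maximum is 101, attained at (-3, 7).
r = √101 ≈ 10.05.

10.05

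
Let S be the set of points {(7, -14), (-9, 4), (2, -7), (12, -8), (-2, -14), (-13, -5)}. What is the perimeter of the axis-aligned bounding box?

86

Width = max x − min x = 12 − (-13) = 25.
Height = max y − min y = 4 − (-14) = 18.
Perimeter = 2(25 + 18) = 86.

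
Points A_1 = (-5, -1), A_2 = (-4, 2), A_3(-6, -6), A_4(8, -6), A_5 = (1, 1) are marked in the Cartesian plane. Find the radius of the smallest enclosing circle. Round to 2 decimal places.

7.43

The minimum enclosing circle of a finite set is fixed by two of the points (as a diameter) or three (as a circumcircle).
The minimum enclosing circle is determined by three boundary points: A_2, A_3, A_4.
Their circumcentre is (1, -3.5) with r² = 55.25.
The farthest remaining point A_1 is at distance² 42.25 ≤ 55.25.
r = √(55.25) ≈ 7.43.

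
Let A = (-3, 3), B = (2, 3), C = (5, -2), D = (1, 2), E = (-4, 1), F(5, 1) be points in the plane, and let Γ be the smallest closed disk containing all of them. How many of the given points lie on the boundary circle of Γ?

By Welzl's lemma the MEC is supported by two points (diametrically opposite) or three points (on a circumcircle).
The minimum enclosing circle is determined by three boundary points: A, C, E.
Their circumcentre is (9/14, -1/14) with r² = 2225/98.
The farthest remaining point F is at distance² 1973/98 ≤ 2225/98.
The points at distance exactly r from the centre are A, C, E — 3 points.

3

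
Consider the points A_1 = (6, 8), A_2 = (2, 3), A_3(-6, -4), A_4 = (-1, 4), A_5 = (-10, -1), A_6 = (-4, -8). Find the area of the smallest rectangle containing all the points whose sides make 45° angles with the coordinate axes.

169

In coordinates u = x + y, v = x − y the rectangle is axis-aligned; the map (x,y)→(u,v) scales areas by 2.
u-values: 14, 5, -10, 3, -11, -12; range = 14 − (-12) = 26.
v-values: -2, -1, -2, -5, -9, 4; range = 4 − (-9) = 13.
Area = (26 × 13) / 2 = 169.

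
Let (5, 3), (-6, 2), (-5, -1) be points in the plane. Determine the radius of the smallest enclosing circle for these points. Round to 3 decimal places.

5.532

Call the three points A, B, C in the order given.
Side lengths²: AB² = 122, AC² = 116, BC² = 10.
Since AB² = 122 < 116 + 10 = 126, the triangle is acute, so the smallest enclosing circle is the circumcircle.
Circumcentre = (-8/17, 37/17), r² = 8845/289.
r = √(8845/289) ≈ 5.532.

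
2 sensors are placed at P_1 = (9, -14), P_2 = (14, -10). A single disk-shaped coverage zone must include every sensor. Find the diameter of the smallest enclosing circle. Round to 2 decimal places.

The smallest circle enclosing two points has them as diameter endpoints.
Centre = midpoint = (11.5, -12); r² = |P_1P_2|²/4 = 41/4 = 10.25.
Diameter = 2r = 2√(10.25) ≈ 6.40.

6.40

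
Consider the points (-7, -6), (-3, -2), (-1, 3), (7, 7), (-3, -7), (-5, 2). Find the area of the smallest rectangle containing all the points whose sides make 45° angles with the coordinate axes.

148.5

In coordinates u = x + y, v = x − y the rectangle is axis-aligned; the map (x,y)→(u,v) scales areas by 2.
u-values: -13, -5, 2, 14, -10, -3; range = 14 − (-13) = 27.
v-values: -1, -1, -4, 0, 4, -7; range = 4 − (-7) = 11.
Area = (27 × 11) / 2 = 148.5.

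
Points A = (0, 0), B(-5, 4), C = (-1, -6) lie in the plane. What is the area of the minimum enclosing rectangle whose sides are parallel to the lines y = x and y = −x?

49

In coordinates u = x + y, v = x − y the rectangle is axis-aligned; the map (x,y)→(u,v) scales areas by 2.
u-values: 0, -1, -7; range = 0 − (-7) = 7.
v-values: 0, -9, 5; range = 5 − (-9) = 14.
Area = (7 × 14) / 2 = 49.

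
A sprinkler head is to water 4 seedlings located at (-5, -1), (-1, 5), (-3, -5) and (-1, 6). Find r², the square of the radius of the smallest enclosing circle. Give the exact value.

31.25

The farthest pair is (-3, -5)–(-1, 6) with squared distance 125. The circle on this segment as diameter has centre (-2, 0.5) and r² = 125/4 = 31.25.
Check (-5, -1): distance² to centre = 11.25 ≤ 31.25, so it lies inside.
All remaining points lie in this disk, and no smaller disk contains both endpoints, so this is the minimum enclosing circle.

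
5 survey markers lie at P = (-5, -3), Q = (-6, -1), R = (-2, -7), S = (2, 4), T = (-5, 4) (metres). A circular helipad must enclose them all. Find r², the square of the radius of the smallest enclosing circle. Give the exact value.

8905/242

The minimum enclosing circle of a finite set is fixed by two of the points (as a diameter) or three (as a circumcircle).
The minimum enclosing circle is determined by three boundary points: R, S, T.
Their circumcentre is (-1.5, -21/22) with r² = 8905/242.
The farthest remaining point Q is at distance² 4901/242 ≤ 8905/242.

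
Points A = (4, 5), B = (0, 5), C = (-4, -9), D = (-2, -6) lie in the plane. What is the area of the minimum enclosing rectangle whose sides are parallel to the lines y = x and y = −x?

110

In coordinates u = x + y, v = x − y the rectangle is axis-aligned; the map (x,y)→(u,v) scales areas by 2.
u-values: 9, 5, -13, -8; range = 9 − (-13) = 22.
v-values: -1, -5, 5, 4; range = 5 − (-5) = 10.
Area = (22 × 10) / 2 = 110.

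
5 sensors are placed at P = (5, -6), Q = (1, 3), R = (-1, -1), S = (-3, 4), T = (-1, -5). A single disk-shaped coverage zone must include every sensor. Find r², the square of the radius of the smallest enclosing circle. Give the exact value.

By Welzl's lemma the MEC is supported by two points (diametrically opposite) or three points (on a circumcircle).
The farthest pair is P–S with squared distance 164. The circle on this segment as diameter has centre (1, -1) and r² = 164/4 = 41.
Check Q: distance² to centre = 16 ≤ 41, so it lies inside.
All remaining points lie in this disk, and no smaller disk contains both endpoints, so this is the minimum enclosing circle.

41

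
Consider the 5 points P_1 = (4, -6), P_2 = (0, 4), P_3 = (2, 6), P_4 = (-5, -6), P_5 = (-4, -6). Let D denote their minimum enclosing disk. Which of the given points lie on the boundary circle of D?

P_1, P_3, P_4

A smallest enclosing disk is always determined by at most three of the input points on its boundary.
The minimum enclosing circle is determined by three boundary points: P_1, P_3, P_4.
Their circumcentre is (-0.5, -7/12) with r² = 7141/144.
The farthest remaining point P_5 is at distance² 5989/144 ≤ 7141/144.
The points at distance exactly r from the centre are P_1, P_3, P_4 — 3 points.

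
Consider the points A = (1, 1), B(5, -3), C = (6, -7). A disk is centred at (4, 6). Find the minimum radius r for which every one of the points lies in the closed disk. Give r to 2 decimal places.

13.15

The required radius is the distance from (4, 6) to the farthest point.
Squared distances: 34, 82, 173.
Maximum is 173, attained at C.
r = √173 ≈ 13.15.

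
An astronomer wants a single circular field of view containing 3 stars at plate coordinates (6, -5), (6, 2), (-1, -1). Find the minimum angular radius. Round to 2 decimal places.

Call the three points A, B, C in the order given.
Side lengths²: AB² = 49, AC² = 65, BC² = 58.
Since AC² = 65 < 58 + 49 = 107, the triangle is acute, so the smallest enclosing circle is the circumcircle.
Circumcentre = (47/14, -1.5), r² = 1885/98.
r = √(1885/98) ≈ 4.39.

4.39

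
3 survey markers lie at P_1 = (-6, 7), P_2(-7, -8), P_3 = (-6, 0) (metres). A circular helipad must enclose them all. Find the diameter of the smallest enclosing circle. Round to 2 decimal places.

Side lengths²: P_1P_2² = 226, P_1P_3² = 49, P_2P_3² = 65.
Since P_1P_2² = 226 ≥ 65 + 49 = 114, the angle opposite P_1P_2 is not acute, so the smallest enclosing circle has P_1P_2 as diameter.
Centre = midpoint of P_1P_2 = (-6.5, -0.5), r² = 226/4 = 56.5.
Diameter = 2r = 2√(56.5) ≈ 15.03.

15.03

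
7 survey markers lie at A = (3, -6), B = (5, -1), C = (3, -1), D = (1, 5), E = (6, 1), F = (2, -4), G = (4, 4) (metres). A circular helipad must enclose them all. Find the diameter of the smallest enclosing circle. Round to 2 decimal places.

11.18

A smallest enclosing disk is always determined by at most three of the input points on its boundary.
The farthest pair is A–D with squared distance 125. The circle on this segment as diameter has centre (2, -0.5) and r² = 125/4 = 31.25.
Check B: distance² to centre = 9.25 ≤ 31.25, so it lies inside.
All remaining points lie in this disk, and no smaller disk contains both endpoints, so this is the minimum enclosing circle.
Diameter = 2r = 2√(31.25) ≈ 11.18.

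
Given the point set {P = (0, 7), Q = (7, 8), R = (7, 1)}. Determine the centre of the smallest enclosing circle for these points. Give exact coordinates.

Side lengths²: PQ² = 50, PR² = 85, QR² = 49.
Since PR² = 85 < 50 + 49 = 99, the triangle is acute, so the smallest enclosing circle is the circumcircle.
Circumcentre = (55/14, 4.5), r² = 2125/98.
Centre = (55/14, 4.5).

(55/14, 4.5)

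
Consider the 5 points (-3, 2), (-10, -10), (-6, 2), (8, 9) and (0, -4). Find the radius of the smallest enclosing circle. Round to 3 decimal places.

A smallest enclosing disk is always determined by at most three of the input points on its boundary.
The farthest pair is (-10, -10)–(8, 9) with squared distance 685. The circle on this segment as diameter has centre (-1, -0.5) and r² = 685/4 = 171.25.
Check (-3, 2): distance² to centre = 10.25 ≤ 171.25, so it lies inside.
All remaining points lie in this disk, and no smaller disk contains both endpoints, so this is the minimum enclosing circle.
r = √(171.25) ≈ 13.086.

13.086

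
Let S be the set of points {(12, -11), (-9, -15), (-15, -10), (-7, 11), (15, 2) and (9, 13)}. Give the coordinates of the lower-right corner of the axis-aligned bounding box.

(15, -15)

x-range [-15, 15], y-range [-15, 13].
The lower-right corner is (15, -15).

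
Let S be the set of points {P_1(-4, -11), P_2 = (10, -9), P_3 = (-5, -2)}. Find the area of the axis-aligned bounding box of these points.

135

x ranges over [-5, 10], width 15.
y ranges over [-11, -2], height 9.
Area = 15 × 9 = 135.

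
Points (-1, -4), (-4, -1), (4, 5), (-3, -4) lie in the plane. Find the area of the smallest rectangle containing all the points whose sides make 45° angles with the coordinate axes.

48

In coordinates u = x + y, v = x − y the rectangle is axis-aligned; the map (x,y)→(u,v) scales areas by 2.
u-values: -5, -5, 9, -7; range = 9 − (-7) = 16.
v-values: 3, -3, -1, 1; range = 3 − (-3) = 6.
Area = (16 × 6) / 2 = 48.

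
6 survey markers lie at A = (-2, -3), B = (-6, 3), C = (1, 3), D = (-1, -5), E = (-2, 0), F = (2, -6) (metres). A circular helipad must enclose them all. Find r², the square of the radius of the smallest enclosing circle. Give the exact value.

A smallest enclosing disk is always determined by at most three of the input points on its boundary.
The farthest pair is B–F with squared distance 145. The circle on this segment as diameter has centre (-2, -1.5) and r² = 145/4 = 36.25.
Check A: distance² to centre = 2.25 ≤ 36.25, so it lies inside.
All remaining points lie in this disk, and no smaller disk contains both endpoints, so this is the minimum enclosing circle.

36.25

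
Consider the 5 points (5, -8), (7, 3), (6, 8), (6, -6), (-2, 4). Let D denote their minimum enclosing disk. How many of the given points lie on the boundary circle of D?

3

By Welzl's lemma the MEC is supported by two points (diametrically opposite) or three points (on a circumcircle).
The minimum enclosing circle is determined by three boundary points: (5, -8), (6, 8), (-2, 4).
Their circumcentre is (309/62, 1/31) with r² = 248005/3844.
The farthest remaining point (6, -6) is at distance² 143845/3844 ≤ 248005/3844.
The points at distance exactly r from the centre are (5, -8), (6, 8), (-2, 4) — 3 points.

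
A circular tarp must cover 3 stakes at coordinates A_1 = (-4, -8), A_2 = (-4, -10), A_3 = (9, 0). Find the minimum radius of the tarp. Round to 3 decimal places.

Side lengths²: A_1A_2² = 4, A_1A_3² = 233, A_2A_3² = 269.
Since A_2A_3² = 269 ≥ 233 + 4 = 237, the angle opposite A_2A_3 is not acute, so the smallest enclosing circle has A_2A_3 as diameter.
Centre = midpoint of A_2A_3 = (2.5, -5), r² = 269/4 = 67.25.
r = √(67.25) ≈ 8.201.

8.201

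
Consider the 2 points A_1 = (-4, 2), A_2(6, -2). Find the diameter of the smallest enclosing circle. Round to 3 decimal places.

10.770

The smallest circle enclosing two points has them as diameter endpoints.
Centre = midpoint = (1, 0); r² = |A_1A_2|²/4 = 116/4 = 29.
Diameter = 2r = 2√29 ≈ 10.770.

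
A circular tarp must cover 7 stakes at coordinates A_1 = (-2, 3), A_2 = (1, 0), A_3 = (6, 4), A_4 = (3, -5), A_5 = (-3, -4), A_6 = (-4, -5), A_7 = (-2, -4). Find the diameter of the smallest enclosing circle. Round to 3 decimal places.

13.454

A smallest enclosing disk is always determined by at most three of the input points on its boundary.
The farthest pair is A_3–A_6 with squared distance 181. The circle on this segment as diameter has centre (1, -0.5) and r² = 181/4 = 45.25.
Check A_1: distance² to centre = 21.25 ≤ 45.25, so it lies inside.
All remaining points lie in this disk, and no smaller disk contains both endpoints, so this is the minimum enclosing circle.
Diameter = 2r = 2√(45.25) ≈ 13.454.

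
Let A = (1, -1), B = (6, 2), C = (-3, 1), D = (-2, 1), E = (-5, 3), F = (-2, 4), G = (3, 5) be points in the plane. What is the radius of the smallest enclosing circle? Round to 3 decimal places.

The farthest pair is B–E with squared distance 122. The circle on this segment as diameter has centre (0.5, 2.5) and r² = 122/4 = 30.5.
Check A: distance² to centre = 12.5 ≤ 30.5, so it lies inside.
All remaining points lie in this disk, and no smaller disk contains both endpoints, so this is the minimum enclosing circle.
r = √(30.5) ≈ 5.523.

5.523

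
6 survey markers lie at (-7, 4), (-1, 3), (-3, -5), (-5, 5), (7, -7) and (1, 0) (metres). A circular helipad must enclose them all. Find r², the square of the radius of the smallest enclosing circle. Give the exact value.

79.25

The farthest pair is (-7, 4)–(7, -7) with squared distance 317. The circle on this segment as diameter has centre (0, -1.5) and r² = 317/4 = 79.25.
Check (-1, 3): distance² to centre = 21.25 ≤ 79.25, so it lies inside.
All remaining points lie in this disk, and no smaller disk contains both endpoints, so this is the minimum enclosing circle.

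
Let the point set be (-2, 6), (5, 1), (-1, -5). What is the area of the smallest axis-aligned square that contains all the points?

121

The bounding box has width 7 and height 11.
An axis-aligned square enclosing the set must have side ≥ max(width, height).
So the minimum side is max(7, 11) = 11.
Area = 11² = 121.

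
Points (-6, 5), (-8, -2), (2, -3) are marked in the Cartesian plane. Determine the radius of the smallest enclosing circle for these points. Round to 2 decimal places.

Call the three points A, B, C in the order given.
Side lengths²: AB² = 53, AC² = 128, BC² = 101.
Since AC² = 128 < 101 + 53 = 154, the triangle is acute, so the smallest enclosing circle is the circumcircle.
Circumcentre = (-49/18, 5/18), r² = 5353/162.
r = √(5353/162) ≈ 5.75.

5.75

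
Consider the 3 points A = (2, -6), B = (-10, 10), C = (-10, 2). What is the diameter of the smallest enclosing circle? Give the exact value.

Side lengths²: AB² = 400, AC² = 208, BC² = 64.
Since AB² = 400 ≥ 208 + 64 = 272, the angle opposite AB is not acute, so the smallest enclosing circle has AB as diameter.
Centre = midpoint of AB = (-4, 2), r² = 400/4 = 100.
Diameter = 2r = 2√100 = 20.

20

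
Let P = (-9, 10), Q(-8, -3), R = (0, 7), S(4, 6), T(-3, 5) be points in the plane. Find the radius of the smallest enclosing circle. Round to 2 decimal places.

8.06

The minimum enclosing circle of a finite set is fixed by two of the points (as a diameter) or three (as a circumcircle).
The minimum enclosing circle is determined by three boundary points: P, Q, S.
Their circumcentre is (-83/22, 85/22) with r² = 15725/242.
The farthest remaining point R is at distance² 5825/242 ≤ 15725/242.
r = √(15725/242) ≈ 8.06.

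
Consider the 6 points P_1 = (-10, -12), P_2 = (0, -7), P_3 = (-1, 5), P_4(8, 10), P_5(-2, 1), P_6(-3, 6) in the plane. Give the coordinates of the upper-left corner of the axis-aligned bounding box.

(-10, 10)

x-range [-10, 8], y-range [-12, 10].
The upper-left corner is (-10, 10).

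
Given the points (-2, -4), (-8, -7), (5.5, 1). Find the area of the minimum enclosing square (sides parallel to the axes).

182.25

The bounding box has width 13.5 and height 8.
An axis-aligned square enclosing the set must have side ≥ max(width, height).
So the minimum side is max(13.5, 8) = 13.5.
Area = 13.5² = 182.25.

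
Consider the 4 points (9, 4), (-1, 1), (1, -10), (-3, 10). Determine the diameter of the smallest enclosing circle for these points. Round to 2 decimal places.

The minimum enclosing circle is determined by three boundary points: (9, 4), (1, -10), (-3, 10).
Their circumcentre is (-4/9, 1/9) with r² = 8450/81.
The farthest remaining point (-1, 1) is at distance² 89/81 ≤ 8450/81.
Diameter = 2r = 2√(8450/81) ≈ 20.43.

20.43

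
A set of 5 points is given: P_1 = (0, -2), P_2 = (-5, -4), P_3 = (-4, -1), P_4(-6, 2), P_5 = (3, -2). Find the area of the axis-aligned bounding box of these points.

54

x ranges over [-6, 3], width 9.
y ranges over [-4, 2], height 6.
Area = 9 × 6 = 54.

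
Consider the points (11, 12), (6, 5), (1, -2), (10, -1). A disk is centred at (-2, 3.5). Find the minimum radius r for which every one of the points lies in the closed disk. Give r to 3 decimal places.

15.532

The required radius is the distance from (-2, 3.5) to the farthest point.
Squared distances: 241.25, 66.25, 39.25, 164.25.
Maximum is 241.25, attained at (11, 12).
r = √(241.25) ≈ 15.532.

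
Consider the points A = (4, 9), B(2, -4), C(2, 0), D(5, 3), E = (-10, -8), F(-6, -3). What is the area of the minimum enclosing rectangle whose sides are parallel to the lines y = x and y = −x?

In coordinates u = x + y, v = x − y the rectangle is axis-aligned; the map (x,y)→(u,v) scales areas by 2.
u-values: 13, -2, 2, 8, -18, -9; range = 13 − (-18) = 31.
v-values: -5, 6, 2, 2, -2, -3; range = 6 − (-5) = 11.
Area = (31 × 11) / 2 = 170.5.

170.5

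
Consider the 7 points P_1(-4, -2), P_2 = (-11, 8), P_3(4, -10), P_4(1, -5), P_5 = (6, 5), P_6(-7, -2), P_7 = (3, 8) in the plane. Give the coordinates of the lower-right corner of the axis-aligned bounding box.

x-range [-11, 6], y-range [-10, 8].
The lower-right corner is (6, -10).

(6, -10)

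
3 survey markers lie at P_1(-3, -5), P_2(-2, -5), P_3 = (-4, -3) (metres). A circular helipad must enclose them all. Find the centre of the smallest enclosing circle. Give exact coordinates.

(-3, -4)

Side lengths²: P_1P_2² = 1, P_1P_3² = 5, P_2P_3² = 8.
Since P_2P_3² = 8 ≥ 5 + 1 = 6, the angle opposite P_2P_3 is not acute, so the smallest enclosing circle has P_2P_3 as diameter.
Centre = midpoint of P_2P_3 = (-3, -4), r² = 8/4 = 2.
Centre = (-3, -4).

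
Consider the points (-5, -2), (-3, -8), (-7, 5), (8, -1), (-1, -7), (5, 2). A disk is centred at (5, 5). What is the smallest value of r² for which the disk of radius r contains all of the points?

233

The required radius is the distance from (5, 5) to the farthest point.
Squared distances: 149, 233, 144, 45, 180, 9.
Maximum is 233, attained at (-3, -8).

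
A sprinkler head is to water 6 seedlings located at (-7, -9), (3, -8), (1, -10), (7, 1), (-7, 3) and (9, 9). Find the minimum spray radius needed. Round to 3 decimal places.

The farthest pair is (-7, -9)–(9, 9) with squared distance 580. The circle on this segment as diameter has centre (1, 0) and r² = 580/4 = 145.
Check (3, -8): distance² to centre = 68 ≤ 145, so it lies inside.
All remaining points lie in this disk, and no smaller disk contains both endpoints, so this is the minimum enclosing circle.
r = √145 ≈ 12.042.

12.042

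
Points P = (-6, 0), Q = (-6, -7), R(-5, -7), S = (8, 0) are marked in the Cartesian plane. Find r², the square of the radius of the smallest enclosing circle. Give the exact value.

61.25

The minimum enclosing circle of a finite set is fixed by two of the points (as a diameter) or three (as a circumcircle).
The farthest pair is Q–S with squared distance 245. The circle on this segment as diameter has centre (1, -3.5) and r² = 245/4 = 61.25.
Check P: distance² to centre = 61.25 ≤ 61.25, so it lies inside.
All remaining points lie in this disk, and no smaller disk contains both endpoints, so this is the minimum enclosing circle.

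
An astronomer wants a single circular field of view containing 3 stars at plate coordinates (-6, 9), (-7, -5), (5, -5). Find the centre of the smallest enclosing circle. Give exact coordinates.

(-1, 45/28)

Call the three points A, B, C in the order given.
Side lengths²: AB² = 197, AC² = 317, BC² = 144.
Since AC² = 317 < 197 + 144 = 341, the triangle is acute, so the smallest enclosing circle is the circumcircle.
Circumcentre = (-1, 45/28), r² = 62449/784.
Centre = (-1, 45/28).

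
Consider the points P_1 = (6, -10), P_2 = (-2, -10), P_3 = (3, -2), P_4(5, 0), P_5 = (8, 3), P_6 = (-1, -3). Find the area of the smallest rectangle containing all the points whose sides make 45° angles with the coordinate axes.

161

In coordinates u = x + y, v = x − y the rectangle is axis-aligned; the map (x,y)→(u,v) scales areas by 2.
u-values: -4, -12, 1, 5, 11, -4; range = 11 − (-12) = 23.
v-values: 16, 8, 5, 5, 5, 2; range = 16 − 2 = 14.
Area = (23 × 14) / 2 = 161.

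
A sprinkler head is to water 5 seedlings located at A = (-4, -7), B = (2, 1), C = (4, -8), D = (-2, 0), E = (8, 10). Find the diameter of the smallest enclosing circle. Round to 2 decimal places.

20.81

The minimum enclosing circle of a finite set is fixed by two of the points (as a diameter) or three (as a circumcircle).
The farthest pair is A–E with squared distance 433. The circle on this segment as diameter has centre (2, 1.5) and r² = 433/4 = 108.25.
Check B: distance² to centre = 0.25 ≤ 108.25, so it lies inside.
All remaining points lie in this disk, and no smaller disk contains both endpoints, so this is the minimum enclosing circle.
Diameter = 2r = 2√(108.25) ≈ 20.81.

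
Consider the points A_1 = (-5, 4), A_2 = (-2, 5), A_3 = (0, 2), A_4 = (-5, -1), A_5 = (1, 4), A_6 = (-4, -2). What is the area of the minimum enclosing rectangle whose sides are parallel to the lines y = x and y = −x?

In coordinates u = x + y, v = x − y the rectangle is axis-aligned; the map (x,y)→(u,v) scales areas by 2.
u-values: -1, 3, 2, -6, 5, -6; range = 5 − (-6) = 11.
v-values: -9, -7, -2, -4, -3, -2; range = -2 − (-9) = 7.
Area = (11 × 7) / 2 = 38.5.

38.5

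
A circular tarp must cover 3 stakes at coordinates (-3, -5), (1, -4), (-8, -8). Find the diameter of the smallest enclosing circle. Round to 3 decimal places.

Call the three points A, B, C in the order given.
Side lengths²: AB² = 17, AC² = 34, BC² = 97.
Since BC² = 97 ≥ 34 + 17 = 51, the angle opposite BC is not acute, so the smallest enclosing circle has BC as diameter.
Centre = midpoint of BC = (-3.5, -6), r² = 97/4 = 24.25.
Diameter = 2r = 2√(24.25) ≈ 9.849.

9.849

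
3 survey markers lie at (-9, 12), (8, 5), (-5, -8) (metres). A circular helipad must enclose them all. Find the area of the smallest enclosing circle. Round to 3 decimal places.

Call the three points A, B, C in the order given.
Side lengths²: AB² = 338, AC² = 416, BC² = 338.
Since AC² = 416 < 338 + 338 = 676, the triangle is acute, so the smallest enclosing circle is the circumcircle.
Circumcentre = (-17/6, 17/6), r² = 2197/18.
Area = π·r² = π·2197/18 ≈ 383.449.

383.449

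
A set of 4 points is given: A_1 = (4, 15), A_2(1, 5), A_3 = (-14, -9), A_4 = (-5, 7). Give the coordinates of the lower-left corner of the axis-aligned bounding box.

x-range [-14, 4], y-range [-9, 15].
The lower-left corner is (-14, -9).

(-14, -9)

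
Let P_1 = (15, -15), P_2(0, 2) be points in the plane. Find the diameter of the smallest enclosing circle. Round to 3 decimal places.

The smallest circle enclosing two points has them as diameter endpoints.
Centre = midpoint = (7.5, -6.5); r² = |P_1P_2|²/4 = 514/4 = 128.5.
Diameter = 2r = 2√(128.5) ≈ 22.672.

22.672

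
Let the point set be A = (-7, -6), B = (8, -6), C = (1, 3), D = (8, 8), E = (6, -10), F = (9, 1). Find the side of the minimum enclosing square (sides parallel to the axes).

The bounding box has width 16 and height 18.
An axis-aligned square enclosing the set must have side ≥ max(width, height).
So the minimum side is max(16, 18) = 18.

18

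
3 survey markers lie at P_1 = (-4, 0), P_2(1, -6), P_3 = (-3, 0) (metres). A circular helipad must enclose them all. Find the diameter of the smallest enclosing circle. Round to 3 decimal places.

7.810

Side lengths²: P_1P_2² = 61, P_1P_3² = 1, P_2P_3² = 52.
Since P_1P_2² = 61 ≥ 52 + 1 = 53, the angle opposite P_1P_2 is not acute, so the smallest enclosing circle has P_1P_2 as diameter.
Centre = midpoint of P_1P_2 = (-1.5, -3), r² = 61/4 = 15.25.
Diameter = 2r = 2√(15.25) ≈ 7.810.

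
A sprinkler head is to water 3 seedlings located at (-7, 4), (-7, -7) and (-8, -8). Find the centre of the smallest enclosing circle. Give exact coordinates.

(-7.5, -2)

Call the three points A, B, C in the order given.
Side lengths²: AB² = 121, AC² = 145, BC² = 2.
Since AC² = 145 ≥ 121 + 2 = 123, the angle opposite AC is not acute, so the smallest enclosing circle has AC as diameter.
Centre = midpoint of AC = (-7.5, -2), r² = 145/4 = 36.25.
Centre = (-7.5, -2).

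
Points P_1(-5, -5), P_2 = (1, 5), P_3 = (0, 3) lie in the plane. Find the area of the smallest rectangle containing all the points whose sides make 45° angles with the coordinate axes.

In coordinates u = x + y, v = x − y the rectangle is axis-aligned; the map (x,y)→(u,v) scales areas by 2.
u-values: -10, 6, 3; range = 6 − (-10) = 16.
v-values: 0, -4, -3; range = 0 − (-4) = 4.
Area = (16 × 4) / 2 = 32.

32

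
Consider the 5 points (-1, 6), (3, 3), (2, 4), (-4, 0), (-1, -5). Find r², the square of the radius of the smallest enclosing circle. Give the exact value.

The minimum enclosing circle of a finite set is fixed by two of the points (as a diameter) or three (as a circumcircle).
The farthest pair is (-1, 6)–(-1, -5) with squared distance 121. The circle on this segment as diameter has centre (-1, 0.5) and r² = 121/4 = 30.25.
Check (3, 3): distance² to centre = 22.25 ≤ 30.25, so it lies inside.
All remaining points lie in this disk, and no smaller disk contains both endpoints, so this is the minimum enclosing circle.

30.25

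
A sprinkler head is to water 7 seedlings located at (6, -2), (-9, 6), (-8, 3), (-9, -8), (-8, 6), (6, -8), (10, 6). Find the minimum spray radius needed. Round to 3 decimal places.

11.800

The farthest pair is (-9, -8)–(10, 6) with squared distance 557. The circle on this segment as diameter has centre (0.5, -1) and r² = 557/4 = 139.25.
Check (6, -2): distance² to centre = 31.25 ≤ 139.25, so it lies inside.
All remaining points lie in this disk, and no smaller disk contains both endpoints, so this is the minimum enclosing circle.
r = √(139.25) ≈ 11.800.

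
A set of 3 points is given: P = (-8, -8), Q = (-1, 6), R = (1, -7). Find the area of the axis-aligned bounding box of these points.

126

x ranges over [-8, 1], width 9.
y ranges over [-8, 6], height 14.
Area = 9 × 14 = 126.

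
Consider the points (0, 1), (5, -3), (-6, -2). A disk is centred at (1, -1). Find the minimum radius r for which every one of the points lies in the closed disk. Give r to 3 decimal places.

The required radius is the distance from (1, -1) to the farthest point.
Squared distances: 5, 20, 50.
Maximum is 50, attained at (-6, -2).
r = √50 ≈ 7.071.

7.071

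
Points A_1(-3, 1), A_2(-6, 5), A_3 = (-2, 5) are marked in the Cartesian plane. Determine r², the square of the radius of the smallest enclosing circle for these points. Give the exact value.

6.640625

Side lengths²: A_1A_2² = 25, A_1A_3² = 17, A_2A_3² = 16.
Since A_1A_2² = 25 < 17 + 16 = 33, the triangle is acute, so the smallest enclosing circle is the circumcircle.
Circumcentre = (-4, 3.375), r² = 6.640625.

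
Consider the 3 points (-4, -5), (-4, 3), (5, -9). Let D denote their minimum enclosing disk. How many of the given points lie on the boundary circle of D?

Call the three points A, B, C in the order given.
Side lengths²: AB² = 64, AC² = 97, BC² = 225.
Since BC² = 225 ≥ 97 + 64 = 161, the angle opposite BC is not acute, so the smallest enclosing circle has BC as diameter.
Centre = midpoint of BC = (0.5, -3), r² = 225/4 = 56.25.
The points at distance exactly r from the centre are (-4, 3), (5, -9) — 2 points.

2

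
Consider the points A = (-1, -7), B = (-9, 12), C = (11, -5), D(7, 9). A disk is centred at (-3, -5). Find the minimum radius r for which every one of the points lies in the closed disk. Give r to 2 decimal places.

18.03

The required radius is the distance from (-3, -5) to the farthest point.
Squared distances: 8, 325, 196, 296.
Maximum is 325, attained at B.
r = √325 ≈ 18.03.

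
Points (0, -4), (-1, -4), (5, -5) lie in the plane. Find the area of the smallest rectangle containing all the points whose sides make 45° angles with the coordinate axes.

17.5

In coordinates u = x + y, v = x − y the rectangle is axis-aligned; the map (x,y)→(u,v) scales areas by 2.
u-values: -4, -5, 0; range = 0 − (-5) = 5.
v-values: 4, 3, 10; range = 10 − 3 = 7.
Area = (5 × 7) / 2 = 17.5.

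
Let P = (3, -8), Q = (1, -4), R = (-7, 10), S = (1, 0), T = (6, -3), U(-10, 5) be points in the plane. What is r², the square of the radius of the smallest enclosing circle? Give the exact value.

106

The farthest pair is P–R with squared distance 424. The circle on this segment as diameter has centre (-2, 1) and r² = 424/4 = 106.
Check Q: distance² to centre = 34 ≤ 106, so it lies inside.
All remaining points lie in this disk, and no smaller disk contains both endpoints, so this is the minimum enclosing circle.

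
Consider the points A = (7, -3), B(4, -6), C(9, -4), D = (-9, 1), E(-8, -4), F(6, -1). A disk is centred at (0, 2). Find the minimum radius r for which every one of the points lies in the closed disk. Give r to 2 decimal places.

10.82

The required radius is the distance from (0, 2) to the farthest point.
Squared distances: 74, 80, 117, 82, 100, 45.
Maximum is 117, attained at C.
r = √117 ≈ 10.82.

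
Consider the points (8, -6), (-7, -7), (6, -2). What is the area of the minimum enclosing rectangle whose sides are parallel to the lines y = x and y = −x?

126

In coordinates u = x + y, v = x − y the rectangle is axis-aligned; the map (x,y)→(u,v) scales areas by 2.
u-values: 2, -14, 4; range = 4 − (-14) = 18.
v-values: 14, 0, 8; range = 14 − 0 = 14.
Area = (18 × 14) / 2 = 126.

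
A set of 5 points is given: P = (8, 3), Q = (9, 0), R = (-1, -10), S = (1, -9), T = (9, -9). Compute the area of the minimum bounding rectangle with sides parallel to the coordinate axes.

x ranges over [-1, 9], width 10.
y ranges over [-10, 3], height 13.
Area = 10 × 13 = 130.

130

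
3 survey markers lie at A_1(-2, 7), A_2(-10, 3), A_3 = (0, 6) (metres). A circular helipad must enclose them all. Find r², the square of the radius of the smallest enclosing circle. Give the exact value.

Side lengths²: A_1A_2² = 80, A_1A_3² = 5, A_2A_3² = 109.
Since A_2A_3² = 109 ≥ 80 + 5 = 85, the angle opposite A_2A_3 is not acute, so the smallest enclosing circle has A_2A_3 as diameter.
Centre = midpoint of A_2A_3 = (-5, 4.5), r² = 109/4 = 27.25.

27.25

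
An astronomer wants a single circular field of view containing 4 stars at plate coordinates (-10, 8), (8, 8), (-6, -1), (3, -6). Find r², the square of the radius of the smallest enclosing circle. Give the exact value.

80665/784

The minimum enclosing circle of a finite set is fixed by two of the points (as a diameter) or three (as a circumcircle).
The minimum enclosing circle is determined by three boundary points: (-10, 8), (8, 8), (3, -6).
Their circumcentre is (-1, 93/28) with r² = 80665/784.
The farthest remaining point (-6, -1) is at distance² 34241/784 ≤ 80665/784.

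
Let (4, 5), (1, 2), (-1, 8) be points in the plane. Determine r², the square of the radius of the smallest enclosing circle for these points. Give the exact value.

Call the three points A, B, C in the order given.
Side lengths²: AB² = 18, AC² = 34, BC² = 40.
Since BC² = 40 < 34 + 18 = 52, the triangle is acute, so the smallest enclosing circle is the circumcircle.
Circumcentre = (0.75, 5.25), r² = 10.625.

10.625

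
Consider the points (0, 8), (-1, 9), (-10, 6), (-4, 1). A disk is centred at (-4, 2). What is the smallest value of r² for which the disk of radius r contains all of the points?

The required radius is the distance from (-4, 2) to the farthest point.
Squared distances: 52, 58, 52, 1.
Maximum is 58, attained at (-1, 9).

58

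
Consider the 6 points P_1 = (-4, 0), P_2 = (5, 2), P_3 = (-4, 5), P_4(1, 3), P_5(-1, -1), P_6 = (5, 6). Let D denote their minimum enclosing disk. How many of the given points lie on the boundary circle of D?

A smallest enclosing disk is always determined by at most three of the input points on its boundary.
The farthest pair is P_1–P_6 with squared distance 117. The circle on this segment as diameter has centre (0.5, 3) and r² = 117/4 = 29.25.
Check P_2: distance² to centre = 21.25 ≤ 29.25, so it lies inside.
All remaining points lie in this disk, and no smaller disk contains both endpoints, so this is the minimum enclosing circle.
The points at distance exactly r from the centre are P_1, P_6 — 2 points.

2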